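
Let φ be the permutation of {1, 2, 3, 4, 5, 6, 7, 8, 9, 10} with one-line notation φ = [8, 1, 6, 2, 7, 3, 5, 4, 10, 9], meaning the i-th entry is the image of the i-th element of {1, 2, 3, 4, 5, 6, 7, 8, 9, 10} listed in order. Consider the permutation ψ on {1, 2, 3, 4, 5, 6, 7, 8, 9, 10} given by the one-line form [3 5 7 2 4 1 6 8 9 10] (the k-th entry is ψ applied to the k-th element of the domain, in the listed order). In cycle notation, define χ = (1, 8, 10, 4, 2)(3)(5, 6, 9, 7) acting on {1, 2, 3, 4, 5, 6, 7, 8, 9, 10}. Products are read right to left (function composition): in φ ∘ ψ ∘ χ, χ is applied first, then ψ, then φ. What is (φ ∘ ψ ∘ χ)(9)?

Apply the permutations in order: χ(9) = 7, then ψ(7) = 6, then φ(6) = 3. So (φ ∘ ψ ∘ χ)(9) = 3.

3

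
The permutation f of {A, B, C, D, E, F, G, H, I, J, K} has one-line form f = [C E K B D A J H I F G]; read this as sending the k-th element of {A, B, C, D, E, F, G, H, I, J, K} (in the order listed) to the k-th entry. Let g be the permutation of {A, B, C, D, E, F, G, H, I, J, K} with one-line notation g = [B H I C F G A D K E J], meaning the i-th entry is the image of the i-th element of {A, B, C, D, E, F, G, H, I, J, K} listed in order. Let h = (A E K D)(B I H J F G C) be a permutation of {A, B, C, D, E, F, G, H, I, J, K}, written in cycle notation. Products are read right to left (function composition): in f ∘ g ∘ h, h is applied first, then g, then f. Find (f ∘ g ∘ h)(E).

F

(f ∘ g ∘ h)(E) = f(g(h(E))). h(E) = K, then g(K) = J, then f(J) = F, so the result is F.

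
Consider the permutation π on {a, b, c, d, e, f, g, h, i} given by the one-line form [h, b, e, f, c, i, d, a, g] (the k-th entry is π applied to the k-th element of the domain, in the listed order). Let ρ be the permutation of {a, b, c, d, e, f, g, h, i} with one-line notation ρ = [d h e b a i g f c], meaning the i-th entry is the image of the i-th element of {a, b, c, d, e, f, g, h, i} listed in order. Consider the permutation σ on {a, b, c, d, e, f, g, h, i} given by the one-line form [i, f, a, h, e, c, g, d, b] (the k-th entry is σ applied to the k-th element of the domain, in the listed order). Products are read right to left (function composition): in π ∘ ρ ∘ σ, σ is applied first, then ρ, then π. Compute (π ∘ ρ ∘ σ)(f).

c

Apply the permutations in order: σ(f) = c, then ρ(c) = e, then π(e) = c. So (π ∘ ρ ∘ σ)(f) = c.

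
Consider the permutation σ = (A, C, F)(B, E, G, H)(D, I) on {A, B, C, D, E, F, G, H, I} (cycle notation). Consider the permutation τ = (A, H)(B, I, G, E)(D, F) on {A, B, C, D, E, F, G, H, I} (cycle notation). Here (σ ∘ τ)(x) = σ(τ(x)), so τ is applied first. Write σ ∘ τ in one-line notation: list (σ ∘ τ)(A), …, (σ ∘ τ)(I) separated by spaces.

B D F A E I G C H

Chase each element through τ then σ: A → H → B; B → I → D; C → C → F; D → F → A; E → B → E; F → D → I; G → E → G; H → A → C; I → G → H.
Collecting the images, σ ∘ τ = [B D F A E I G C H].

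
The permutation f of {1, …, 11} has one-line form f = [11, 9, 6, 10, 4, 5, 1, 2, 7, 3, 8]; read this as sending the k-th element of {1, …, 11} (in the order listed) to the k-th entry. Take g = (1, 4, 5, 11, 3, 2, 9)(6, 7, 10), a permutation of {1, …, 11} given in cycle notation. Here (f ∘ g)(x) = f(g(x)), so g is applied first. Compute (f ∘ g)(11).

(f ∘ g)(11) = f(g(11)). g(11) = 3, then f(3) = 6. So (f ∘ g)(11) = 6.

6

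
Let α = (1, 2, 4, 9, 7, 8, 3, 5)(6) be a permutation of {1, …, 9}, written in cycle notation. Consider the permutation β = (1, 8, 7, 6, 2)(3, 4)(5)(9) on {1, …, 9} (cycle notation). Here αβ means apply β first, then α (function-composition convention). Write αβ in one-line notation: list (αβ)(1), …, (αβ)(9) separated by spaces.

3 2 9 5 1 4 6 8 7

(αβ)(x) = α(β(x)). Computing each image: α(β(1)) = α(8) = 3, α(β(2)) = α(1) = 2, α(β(3)) = α(4) = 9, α(β(4)) = α(3) = 5, α(β(5)) = α(5) = 1, α(β(6)) = α(2) = 4, α(β(7)) = α(6) = 6, α(β(8)) = α(7) = 8, α(β(9)) = α(9) = 7.
Hence αβ = [3 2 9 5 1 4 6 8 7].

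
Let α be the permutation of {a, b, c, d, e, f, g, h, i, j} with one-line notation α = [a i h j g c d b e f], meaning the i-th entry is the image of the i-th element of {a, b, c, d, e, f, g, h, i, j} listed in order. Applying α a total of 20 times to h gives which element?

i

Tracing h → b → … returns to h after 9 steps, so h lies in a 9-cycle (b, i, e, g, d, j, f, c, h).
Powers repeat with period 9 on this cycle, and 20 mod 9 = 2, so α^20(h) = α^2(h).
Advancing 2 steps from h: h → b → i.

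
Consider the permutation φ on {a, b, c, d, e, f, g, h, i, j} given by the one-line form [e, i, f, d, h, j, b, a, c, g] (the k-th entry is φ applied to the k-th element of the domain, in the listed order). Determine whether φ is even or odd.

In disjoint-cycle form the cycle lengths are 6, 3, 1.
A cycle of length ℓ contributes ℓ−1 transpositions, so φ is a product of 5 + 2 = 7 transpositions — odd.

odd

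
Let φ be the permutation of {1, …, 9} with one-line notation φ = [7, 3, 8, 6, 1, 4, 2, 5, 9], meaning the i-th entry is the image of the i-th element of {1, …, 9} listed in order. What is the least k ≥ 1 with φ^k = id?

6

The disjoint-cycle form of φ has cycle lengths 6, 2, 1.
The order is lcm(6, 2) = 6.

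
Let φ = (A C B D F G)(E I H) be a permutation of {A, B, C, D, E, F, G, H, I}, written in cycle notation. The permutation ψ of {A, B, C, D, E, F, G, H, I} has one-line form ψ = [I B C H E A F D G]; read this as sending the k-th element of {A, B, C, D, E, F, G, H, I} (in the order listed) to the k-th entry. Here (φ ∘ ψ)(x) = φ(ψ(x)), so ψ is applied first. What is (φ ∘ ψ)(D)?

First apply ψ: ψ(D) = H, then φ(H) = E. Thus (φ ∘ ψ)(D) = E.

E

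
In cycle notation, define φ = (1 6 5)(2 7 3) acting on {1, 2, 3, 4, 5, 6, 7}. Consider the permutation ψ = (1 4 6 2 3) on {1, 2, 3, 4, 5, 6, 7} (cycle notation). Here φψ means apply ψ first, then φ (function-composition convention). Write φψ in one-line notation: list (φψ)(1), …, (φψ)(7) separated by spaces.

(φψ)(x) = φ(ψ(x)). Computing each image: φ(ψ(1)) = φ(4) = 4, φ(ψ(2)) = φ(3) = 2, φ(ψ(3)) = φ(1) = 6, φ(ψ(4)) = φ(6) = 5, φ(ψ(5)) = φ(5) = 1, φ(ψ(6)) = φ(2) = 7, φ(ψ(7)) = φ(7) = 3.
Hence φψ = [4 2 6 5 1 7 3].

4 2 6 5 1 7 3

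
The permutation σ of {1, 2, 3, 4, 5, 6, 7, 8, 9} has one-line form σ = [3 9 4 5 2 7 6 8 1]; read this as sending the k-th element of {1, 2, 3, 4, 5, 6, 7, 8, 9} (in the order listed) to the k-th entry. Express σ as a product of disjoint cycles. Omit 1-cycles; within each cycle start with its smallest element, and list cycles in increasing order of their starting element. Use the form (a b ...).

(1 3 4 5 2 9)(6 7)

Start at 1 and follow images: 1 → 3 → 4 → 5 → 2 → 9 → 1, giving the cycle (1 3 4 5 2 9).
Repeating from the next unused element and collecting all non-trivial cycles gives (1 3 4 5 2 9)(6 7).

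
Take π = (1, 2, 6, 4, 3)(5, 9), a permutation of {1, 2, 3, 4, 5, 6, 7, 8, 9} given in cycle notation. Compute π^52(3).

2

3 lies in the 5-cycle (1, 2, 6, 4, 3).
Since the cycle has length 5, π^52 acts on it the same as π^2 (52 mod 5 = 2).
Advancing 2 steps from 3: 3 → 1 → 2.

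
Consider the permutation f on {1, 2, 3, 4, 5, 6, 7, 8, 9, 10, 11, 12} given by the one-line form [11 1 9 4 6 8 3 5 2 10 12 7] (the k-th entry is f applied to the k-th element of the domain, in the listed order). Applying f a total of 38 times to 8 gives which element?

6

Tracing 8 → 5 → … returns to 8 after 3 steps, so 8 lies in a 3-cycle (5 6 8).
On a 3-cycle, f^3 is the identity, so f^38 = f^2 there (38 ≡ 2 mod 3).
Stepping 2 places around the cycle: 8 → 5 → 6.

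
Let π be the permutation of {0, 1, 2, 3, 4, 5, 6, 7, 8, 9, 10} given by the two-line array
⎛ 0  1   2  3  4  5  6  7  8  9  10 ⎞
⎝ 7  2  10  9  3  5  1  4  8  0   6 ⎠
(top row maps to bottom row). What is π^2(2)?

Tracing 2 → 10 → … returns to 2 after 4 steps, so 2 lies in a 4-cycle (1 2 10 6).
Advancing 2 steps from 2: 2 → 10 → 6.

6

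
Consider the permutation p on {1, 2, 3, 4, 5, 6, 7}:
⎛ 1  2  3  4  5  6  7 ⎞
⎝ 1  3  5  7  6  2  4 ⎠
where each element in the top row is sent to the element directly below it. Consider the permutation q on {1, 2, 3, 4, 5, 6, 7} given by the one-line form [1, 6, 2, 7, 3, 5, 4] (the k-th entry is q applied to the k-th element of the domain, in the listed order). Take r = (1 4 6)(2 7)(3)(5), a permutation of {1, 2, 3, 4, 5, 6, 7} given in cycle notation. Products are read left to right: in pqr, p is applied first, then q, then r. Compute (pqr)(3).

Apply the permutations in order: p(3) = 5, then q(5) = 3, then r(3) = 3. So (pqr)(3) = 3.

3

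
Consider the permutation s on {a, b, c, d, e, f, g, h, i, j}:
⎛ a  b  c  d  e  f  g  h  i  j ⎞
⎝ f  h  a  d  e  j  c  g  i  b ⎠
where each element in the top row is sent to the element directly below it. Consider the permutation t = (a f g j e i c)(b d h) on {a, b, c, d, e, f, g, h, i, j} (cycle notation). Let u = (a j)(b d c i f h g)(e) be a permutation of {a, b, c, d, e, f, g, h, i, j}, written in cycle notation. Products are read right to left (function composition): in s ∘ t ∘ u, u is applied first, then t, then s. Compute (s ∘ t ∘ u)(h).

b

Apply the permutations in order: u(h) = g, then t(g) = j, then s(j) = b. So (s ∘ t ∘ u)(h) = b.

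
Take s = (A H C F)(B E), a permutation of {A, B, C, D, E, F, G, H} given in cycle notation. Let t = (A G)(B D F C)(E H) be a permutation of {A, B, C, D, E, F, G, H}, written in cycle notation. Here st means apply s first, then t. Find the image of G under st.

A

s(G) = G, then t(G) = A; composing gives (st)(G) = A.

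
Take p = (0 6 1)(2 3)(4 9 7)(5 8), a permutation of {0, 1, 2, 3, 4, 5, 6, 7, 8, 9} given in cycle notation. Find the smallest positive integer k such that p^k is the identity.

The disjoint cycles have lengths 3, 3, 2, 2.
The order is lcm(3, 3, 2, 2) = 6.

6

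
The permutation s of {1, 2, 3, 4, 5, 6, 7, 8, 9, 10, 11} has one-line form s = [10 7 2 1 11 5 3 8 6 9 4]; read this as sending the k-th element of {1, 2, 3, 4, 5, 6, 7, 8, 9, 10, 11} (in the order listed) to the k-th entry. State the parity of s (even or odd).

In disjoint-cycle form the cycle lengths are 7, 3, 1.
A cycle is odd iff its length is even; s has 0 even-length cycles, so sgn(s) = (−1)^0 and s is even.

even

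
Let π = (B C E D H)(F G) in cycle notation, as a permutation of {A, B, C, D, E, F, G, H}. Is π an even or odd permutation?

The cycle lengths are 5, 2, 1.
A cycle is odd iff its length is even; π has 1 even-length cycle, so sgn(π) = (−1)^1 and π is odd.

odd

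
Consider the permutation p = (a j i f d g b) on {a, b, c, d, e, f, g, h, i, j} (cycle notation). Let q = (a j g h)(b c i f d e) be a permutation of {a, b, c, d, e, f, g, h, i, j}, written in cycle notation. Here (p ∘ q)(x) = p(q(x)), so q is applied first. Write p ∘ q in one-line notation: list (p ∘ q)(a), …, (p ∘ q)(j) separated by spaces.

For each element, apply q then p: a → j → i; b → c → c; c → i → f; d → e → e; e → b → a; f → d → g; g → h → h; h → a → j; i → f → d; j → g → b.
Collecting the images, p ∘ q = [i c f e a g h j d b].

i c f e a g h j d b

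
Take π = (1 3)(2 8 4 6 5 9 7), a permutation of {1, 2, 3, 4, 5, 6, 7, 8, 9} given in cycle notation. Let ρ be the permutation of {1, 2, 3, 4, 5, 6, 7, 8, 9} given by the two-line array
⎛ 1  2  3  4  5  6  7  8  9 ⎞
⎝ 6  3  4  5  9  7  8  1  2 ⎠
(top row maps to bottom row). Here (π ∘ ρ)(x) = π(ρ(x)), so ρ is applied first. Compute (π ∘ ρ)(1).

5

First apply ρ: ρ(1) = 6, then π(6) = 5. Thus (π ∘ ρ)(1) = 5.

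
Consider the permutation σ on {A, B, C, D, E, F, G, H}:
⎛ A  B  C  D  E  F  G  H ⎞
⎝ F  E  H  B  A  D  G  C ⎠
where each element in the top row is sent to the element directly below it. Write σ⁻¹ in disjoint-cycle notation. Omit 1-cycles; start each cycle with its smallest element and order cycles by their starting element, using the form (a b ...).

(A E B D F)(C H)

The cycle decomposition of σ is (A F D B E)(C H).
The inverse reverses every cycle; in canonical form, σ⁻¹ = (A E B D F)(C H).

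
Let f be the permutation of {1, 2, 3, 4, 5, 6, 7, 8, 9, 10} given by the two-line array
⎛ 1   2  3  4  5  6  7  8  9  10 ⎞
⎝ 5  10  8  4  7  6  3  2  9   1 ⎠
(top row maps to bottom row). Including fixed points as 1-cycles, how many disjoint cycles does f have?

The cycle decomposition is (1, 5, 7, 3, 8, 2, 10)(4)(6)(9), which has 4 cycles (counting 1-cycles).

4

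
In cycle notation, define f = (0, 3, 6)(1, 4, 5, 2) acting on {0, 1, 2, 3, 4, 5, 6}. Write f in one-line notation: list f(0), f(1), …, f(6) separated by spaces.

3 4 1 6 5 2 0

Reading each image from the cycles: 0↦3, 1↦4, 2↦1, 3↦6, 4↦5, 5↦2, 6↦0.
So the one-line form is 3 4 1 6 5 2 0.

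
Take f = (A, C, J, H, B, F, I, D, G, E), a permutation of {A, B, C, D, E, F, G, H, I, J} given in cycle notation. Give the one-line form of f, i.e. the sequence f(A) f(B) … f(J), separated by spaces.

C F J G A I E B D H

Image by image: A→C, B→F, C→J, D→G, E→A, F→I, G→E, H→B, I→D, J→H.
Listing these in domain order gives C F J G A I E B D H.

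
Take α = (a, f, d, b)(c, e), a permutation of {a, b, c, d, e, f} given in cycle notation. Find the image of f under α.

d

f appears in (a, f, d, b); the next entry (wrapping around) is d.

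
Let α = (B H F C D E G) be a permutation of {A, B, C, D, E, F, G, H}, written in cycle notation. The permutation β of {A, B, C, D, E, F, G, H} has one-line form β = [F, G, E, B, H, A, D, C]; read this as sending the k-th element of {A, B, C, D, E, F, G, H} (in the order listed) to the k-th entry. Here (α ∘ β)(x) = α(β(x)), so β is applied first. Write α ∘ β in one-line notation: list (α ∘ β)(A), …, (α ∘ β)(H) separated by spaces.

C B G H F A E D

Chase each element through β then α: A → F → C; B → G → B; C → E → G; D → B → H; E → H → F; F → A → A; G → D → E; H → C → D.
So α ∘ β in one-line form is C B G H F A E D.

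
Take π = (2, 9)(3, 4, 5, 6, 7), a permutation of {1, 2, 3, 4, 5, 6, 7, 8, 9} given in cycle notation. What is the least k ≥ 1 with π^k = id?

The cycle type of π is (5, 2, 1, 1).
The order is lcm(5, 2) = 10.

10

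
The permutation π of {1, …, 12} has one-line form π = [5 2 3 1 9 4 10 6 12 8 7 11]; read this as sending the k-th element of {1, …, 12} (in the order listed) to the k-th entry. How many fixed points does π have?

2

The fixed points (elements with π(x) = x) are {2, 3}, so there are 2.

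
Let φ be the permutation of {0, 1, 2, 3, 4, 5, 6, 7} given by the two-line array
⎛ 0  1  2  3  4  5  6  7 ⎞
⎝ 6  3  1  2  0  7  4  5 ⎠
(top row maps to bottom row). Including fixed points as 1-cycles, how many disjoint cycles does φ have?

3

The cycle decomposition is (0 6 4)(1 3 2)(5 7), which has 3 cycles (counting 1-cycles).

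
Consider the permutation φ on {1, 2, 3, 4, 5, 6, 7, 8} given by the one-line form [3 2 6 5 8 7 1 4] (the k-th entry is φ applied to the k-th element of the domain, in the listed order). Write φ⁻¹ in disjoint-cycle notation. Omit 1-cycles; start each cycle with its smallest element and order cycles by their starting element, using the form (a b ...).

(1 7 6 3)(4 8 5)

The cycle decomposition of φ is (1 3 6 7)(4 5 8).
The inverse reverses every cycle; in canonical form, φ⁻¹ = (1 7 6 3)(4 8 5).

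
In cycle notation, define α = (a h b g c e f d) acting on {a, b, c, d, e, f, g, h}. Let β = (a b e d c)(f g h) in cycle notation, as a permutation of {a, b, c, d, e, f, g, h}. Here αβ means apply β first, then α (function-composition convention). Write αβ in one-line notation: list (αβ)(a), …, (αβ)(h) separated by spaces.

Chase each element through β then α: a → b → g; b → e → f; c → a → h; d → c → e; e → d → a; f → g → c; g → h → b; h → f → d.
So αβ in one-line form is g f h e a c b d.

g f h e a c b d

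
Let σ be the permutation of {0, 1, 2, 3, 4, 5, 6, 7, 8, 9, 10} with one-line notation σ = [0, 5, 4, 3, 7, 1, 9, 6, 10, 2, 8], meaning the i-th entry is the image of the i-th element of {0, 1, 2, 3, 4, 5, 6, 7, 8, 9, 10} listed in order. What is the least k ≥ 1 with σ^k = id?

Decomposing into disjoint cycles gives cycle lengths 5, 2, 2, 1, 1.
The order is lcm(5, 2, 2) = 10.

10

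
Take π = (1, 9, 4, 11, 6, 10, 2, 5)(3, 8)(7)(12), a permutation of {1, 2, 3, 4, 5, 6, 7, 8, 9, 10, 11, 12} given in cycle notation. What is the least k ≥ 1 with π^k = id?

8

The disjoint cycles have lengths 8, 2, 1, 1.
The order of π is the least common multiple of its cycle lengths: lcm(8, 2) = 8.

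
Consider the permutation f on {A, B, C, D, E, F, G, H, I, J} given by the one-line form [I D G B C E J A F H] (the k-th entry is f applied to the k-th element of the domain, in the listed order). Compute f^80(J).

Tracing J → H → … returns to J after 8 steps, so J lies in an 8-cycle (A I F E C G J H).
On an 8-cycle, f^8 is the identity, so f^80 = f^0 there (80 ≡ 0 mod 8).
So f^80(J) = J.

J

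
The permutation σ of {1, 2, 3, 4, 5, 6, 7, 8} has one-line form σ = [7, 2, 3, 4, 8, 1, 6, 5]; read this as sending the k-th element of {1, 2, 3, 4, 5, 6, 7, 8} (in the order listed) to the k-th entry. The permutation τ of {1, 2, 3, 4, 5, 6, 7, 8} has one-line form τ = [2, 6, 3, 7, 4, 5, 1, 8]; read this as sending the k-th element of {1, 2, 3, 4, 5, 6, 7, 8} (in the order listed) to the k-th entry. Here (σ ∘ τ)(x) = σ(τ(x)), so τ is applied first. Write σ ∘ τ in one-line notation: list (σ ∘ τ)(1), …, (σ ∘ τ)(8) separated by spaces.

2 1 3 6 4 8 7 5

(σ ∘ τ)(x) = σ(τ(x)). Computing each image: σ(τ(1)) = σ(2) = 2, σ(τ(2)) = σ(6) = 1, σ(τ(3)) = σ(3) = 3, σ(τ(4)) = σ(7) = 6, σ(τ(5)) = σ(4) = 4, σ(τ(6)) = σ(5) = 8, σ(τ(7)) = σ(1) = 7, σ(τ(8)) = σ(8) = 5.
Hence σ ∘ τ = [2 1 3 6 4 8 7 5].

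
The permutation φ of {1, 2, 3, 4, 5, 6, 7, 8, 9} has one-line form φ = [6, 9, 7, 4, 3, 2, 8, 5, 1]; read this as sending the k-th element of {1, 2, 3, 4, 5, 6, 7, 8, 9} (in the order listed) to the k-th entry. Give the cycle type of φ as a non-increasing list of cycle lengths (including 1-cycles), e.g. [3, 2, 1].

The disjoint cycles are (1 6 2 9)(3 7 8 5)(4), with lengths 4, 4, 1 in non-increasing order.

[4, 4, 1]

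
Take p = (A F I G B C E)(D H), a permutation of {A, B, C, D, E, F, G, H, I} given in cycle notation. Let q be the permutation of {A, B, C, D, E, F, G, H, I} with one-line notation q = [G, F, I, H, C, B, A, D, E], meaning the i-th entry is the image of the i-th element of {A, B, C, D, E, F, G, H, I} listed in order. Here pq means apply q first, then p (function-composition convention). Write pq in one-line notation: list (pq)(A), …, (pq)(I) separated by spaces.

(pq)(x) = p(q(x)). Computing each image: p(q(A)) = p(G) = B, p(q(B)) = p(F) = I, p(q(C)) = p(I) = G, p(q(D)) = p(H) = D, p(q(E)) = p(C) = E, p(q(F)) = p(B) = C, p(q(G)) = p(A) = F, p(q(H)) = p(D) = H, p(q(I)) = p(E) = A.
Hence pq = [B I G D E C F H A].

B I G D E C F H A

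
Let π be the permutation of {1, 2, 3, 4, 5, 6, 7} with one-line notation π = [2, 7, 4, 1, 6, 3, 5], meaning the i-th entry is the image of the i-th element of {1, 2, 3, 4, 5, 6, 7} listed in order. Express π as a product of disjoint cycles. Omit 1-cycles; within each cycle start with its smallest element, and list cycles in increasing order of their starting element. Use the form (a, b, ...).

(1, 2, 7, 5, 6, 3, 4)

Start at 1 and follow images: 1 → 2 → 7 → 5 → 6 → 3 → 4 → 1, giving the cycle (1, 2, 7, 5, 6, 3, 4).
Continuing from each remaining unvisited element yields (1, 2, 7, 5, 6, 3, 4).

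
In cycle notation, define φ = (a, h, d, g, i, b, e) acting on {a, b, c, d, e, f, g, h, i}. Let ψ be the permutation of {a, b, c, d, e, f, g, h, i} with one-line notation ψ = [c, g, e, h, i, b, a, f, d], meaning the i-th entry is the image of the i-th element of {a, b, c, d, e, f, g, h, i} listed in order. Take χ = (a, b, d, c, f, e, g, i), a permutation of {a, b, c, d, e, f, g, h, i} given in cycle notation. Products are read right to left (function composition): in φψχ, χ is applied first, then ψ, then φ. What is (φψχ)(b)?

d

Chase b: χ(b) = d; ψ(d) = h; φ(h) = d. Hence (φψχ)(b) = d.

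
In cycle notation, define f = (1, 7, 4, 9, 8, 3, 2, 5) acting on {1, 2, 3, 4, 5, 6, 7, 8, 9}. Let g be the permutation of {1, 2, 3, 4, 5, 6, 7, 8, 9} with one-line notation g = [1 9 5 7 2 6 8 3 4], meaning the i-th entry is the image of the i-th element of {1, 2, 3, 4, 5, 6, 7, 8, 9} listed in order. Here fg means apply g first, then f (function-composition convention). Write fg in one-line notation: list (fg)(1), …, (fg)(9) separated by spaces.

7 8 1 4 5 6 3 2 9

For each element, apply g then f: 1 → 1 → 7; 2 → 9 → 8; 3 → 5 → 1; 4 → 7 → 4; 5 → 2 → 5; 6 → 6 → 6; 7 → 8 → 3; 8 → 3 → 2; 9 → 4 → 9.
Collecting the images, fg = [7 8 1 4 5 6 3 2 9].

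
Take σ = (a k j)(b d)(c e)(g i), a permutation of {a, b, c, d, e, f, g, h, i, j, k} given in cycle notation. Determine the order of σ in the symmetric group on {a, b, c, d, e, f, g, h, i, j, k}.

6

The disjoint cycles have lengths 3, 2, 2, 2, 1, 1.
Since disjoint cycles commute, ord(σ) = lcm(3, 2, 2, 2) = 6.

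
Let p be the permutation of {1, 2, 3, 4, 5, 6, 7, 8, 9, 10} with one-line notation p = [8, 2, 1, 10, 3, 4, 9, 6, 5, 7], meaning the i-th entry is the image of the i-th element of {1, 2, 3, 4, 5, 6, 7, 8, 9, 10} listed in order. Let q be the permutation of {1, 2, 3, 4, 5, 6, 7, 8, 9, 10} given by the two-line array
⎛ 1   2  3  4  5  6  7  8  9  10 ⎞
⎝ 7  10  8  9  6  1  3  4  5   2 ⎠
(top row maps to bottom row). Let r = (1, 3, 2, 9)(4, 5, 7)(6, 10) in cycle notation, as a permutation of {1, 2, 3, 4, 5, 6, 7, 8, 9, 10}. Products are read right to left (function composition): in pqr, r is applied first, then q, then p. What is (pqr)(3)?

7

Chase 3: r(3) = 2; q(2) = 10; p(10) = 7. Hence (pqr)(3) = 7.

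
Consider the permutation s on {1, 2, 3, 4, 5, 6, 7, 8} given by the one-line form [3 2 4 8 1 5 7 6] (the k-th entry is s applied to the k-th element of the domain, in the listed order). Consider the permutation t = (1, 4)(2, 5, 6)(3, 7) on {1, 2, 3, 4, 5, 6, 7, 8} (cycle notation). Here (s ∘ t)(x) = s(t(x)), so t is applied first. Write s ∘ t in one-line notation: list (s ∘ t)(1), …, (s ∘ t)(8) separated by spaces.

8 1 7 3 5 2 4 6

(s ∘ t)(x) = s(t(x)). Computing each image: s(t(1)) = s(4) = 8, s(t(2)) = s(5) = 1, s(t(3)) = s(7) = 7, s(t(4)) = s(1) = 3, s(t(5)) = s(6) = 5, s(t(6)) = s(2) = 2, s(t(7)) = s(3) = 4, s(t(8)) = s(8) = 6.
Hence s ∘ t = [8 1 7 3 5 2 4 6].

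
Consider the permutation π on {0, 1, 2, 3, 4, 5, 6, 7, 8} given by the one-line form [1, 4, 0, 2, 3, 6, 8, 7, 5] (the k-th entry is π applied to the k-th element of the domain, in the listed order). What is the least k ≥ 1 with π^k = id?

Writing π as disjoint cycles, the cycle lengths are 5, 3, 1.
The order of π is the least common multiple of its cycle lengths: lcm(5, 3) = 15.

15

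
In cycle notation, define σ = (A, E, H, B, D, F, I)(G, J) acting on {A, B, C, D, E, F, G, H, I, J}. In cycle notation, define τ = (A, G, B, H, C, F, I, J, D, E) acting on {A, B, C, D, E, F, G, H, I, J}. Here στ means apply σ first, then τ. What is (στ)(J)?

B

(στ)(J) = τ(σ(J)). σ(J) = G, then τ(G) = B. So (στ)(J) = B.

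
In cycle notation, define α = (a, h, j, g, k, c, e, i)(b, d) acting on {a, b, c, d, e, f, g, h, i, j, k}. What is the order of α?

8

The disjoint cycles have lengths 8, 2, 1.
Since disjoint cycles commute, ord(α) = lcm(8, 2) = 8.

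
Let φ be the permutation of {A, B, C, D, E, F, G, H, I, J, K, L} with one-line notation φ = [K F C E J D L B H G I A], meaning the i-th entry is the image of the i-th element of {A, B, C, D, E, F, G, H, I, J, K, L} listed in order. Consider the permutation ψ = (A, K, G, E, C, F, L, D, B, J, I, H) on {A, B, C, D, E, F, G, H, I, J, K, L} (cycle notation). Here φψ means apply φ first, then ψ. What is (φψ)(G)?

(φψ)(G) = ψ(φ(G)). φ(G) = L, then ψ(L) = D. So (φψ)(G) = D.

D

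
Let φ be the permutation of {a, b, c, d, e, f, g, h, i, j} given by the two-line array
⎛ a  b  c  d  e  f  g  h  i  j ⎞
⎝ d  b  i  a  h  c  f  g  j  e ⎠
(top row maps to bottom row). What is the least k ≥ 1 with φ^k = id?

The disjoint-cycle form of φ has cycle lengths 7, 2, 1.
The order of φ is the least common multiple of its cycle lengths: lcm(7, 2) = 14.

14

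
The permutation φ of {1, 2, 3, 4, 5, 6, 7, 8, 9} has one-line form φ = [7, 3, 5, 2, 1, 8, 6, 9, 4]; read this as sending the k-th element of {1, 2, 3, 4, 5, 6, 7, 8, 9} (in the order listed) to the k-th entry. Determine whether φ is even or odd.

even

In disjoint-cycle form the cycle lengths are 9.
A cycle of length ℓ contributes ℓ−1 transpositions, so φ is a product of 8 transpositions — even.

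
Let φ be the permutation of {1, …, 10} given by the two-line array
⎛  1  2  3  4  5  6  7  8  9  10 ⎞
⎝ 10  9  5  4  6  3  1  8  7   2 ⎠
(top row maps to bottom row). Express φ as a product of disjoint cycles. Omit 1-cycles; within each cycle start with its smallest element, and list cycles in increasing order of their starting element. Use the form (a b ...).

(1 10 2 9 7)(3 5 6)

From 1: 1 → 10 → 2 → 9 → 7 → 1, closing the cycle (1 10 2 9 7).
Continuing from each remaining unvisited element yields (1 10 2 9 7)(3 5 6).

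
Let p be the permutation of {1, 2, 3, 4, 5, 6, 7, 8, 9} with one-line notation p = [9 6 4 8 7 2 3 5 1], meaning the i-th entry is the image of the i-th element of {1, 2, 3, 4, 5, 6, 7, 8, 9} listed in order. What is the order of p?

Decomposing into disjoint cycles gives cycle lengths 5, 2, 2.
The order is lcm(5, 2, 2) = 10.

10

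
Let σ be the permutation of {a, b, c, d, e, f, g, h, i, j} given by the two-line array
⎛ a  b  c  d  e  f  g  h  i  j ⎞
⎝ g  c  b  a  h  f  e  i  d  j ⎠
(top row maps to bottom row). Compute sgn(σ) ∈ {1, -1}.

In disjoint-cycle form the cycle lengths are 6, 2, 1, 1.
A cycle of length ℓ contributes ℓ−1 transpositions, so σ is a product of 5 + 1 = 6 transpositions — even.

1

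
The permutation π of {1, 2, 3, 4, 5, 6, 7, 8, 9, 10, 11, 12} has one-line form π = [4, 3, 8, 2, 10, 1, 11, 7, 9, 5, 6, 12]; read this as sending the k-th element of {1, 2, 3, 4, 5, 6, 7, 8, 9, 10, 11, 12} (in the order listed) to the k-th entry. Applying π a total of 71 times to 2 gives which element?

4

Tracing 2 → 3 → … returns to 2 after 8 steps, so 2 lies in an 8-cycle (1 4 2 3 8 7 11 6).
Powers repeat with period 8 on this cycle, and 71 mod 8 = 7, so π^71(2) = π^7(2).
Stepping 7 places around the cycle: 2 → 3 → 8 → 7 → 11 → 6 → 1 → 4.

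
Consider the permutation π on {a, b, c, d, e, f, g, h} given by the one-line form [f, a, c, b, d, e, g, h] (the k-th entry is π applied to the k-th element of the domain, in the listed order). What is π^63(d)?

Tracing d → b → … returns to d after 5 steps, so d lies in a 5-cycle (a, f, e, d, b).
Since the cycle has length 5, π^63 acts on it the same as π^3 (63 mod 5 = 3).
Advancing 3 steps from d: d → b → a → f.

f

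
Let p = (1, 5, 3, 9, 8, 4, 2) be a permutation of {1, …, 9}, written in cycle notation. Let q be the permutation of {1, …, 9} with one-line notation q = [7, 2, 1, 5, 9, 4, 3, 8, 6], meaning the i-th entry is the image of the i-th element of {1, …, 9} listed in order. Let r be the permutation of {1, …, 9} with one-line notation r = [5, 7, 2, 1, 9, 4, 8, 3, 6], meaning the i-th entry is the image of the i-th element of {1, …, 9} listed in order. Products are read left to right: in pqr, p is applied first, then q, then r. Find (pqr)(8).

Chase 8: p(8) = 4; q(4) = 5; r(5) = 9. Hence (pqr)(8) = 9.

9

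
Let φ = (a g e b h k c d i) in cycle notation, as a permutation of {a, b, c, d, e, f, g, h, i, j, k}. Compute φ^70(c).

c lies in the 9-cycle (a g e b h k c d i).
Powers repeat with period 9 on this cycle, and 70 mod 9 = 7, so φ^70(c) = φ^7(c).
Advancing 7 steps from c: c → d → i → a → g → e → b → h.

h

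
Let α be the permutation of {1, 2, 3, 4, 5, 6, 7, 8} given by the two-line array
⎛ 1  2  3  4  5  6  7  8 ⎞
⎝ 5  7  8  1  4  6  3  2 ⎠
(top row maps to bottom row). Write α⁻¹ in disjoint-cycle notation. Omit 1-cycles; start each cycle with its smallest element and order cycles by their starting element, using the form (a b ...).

First write α in disjoint cycles: (1 5 4)(2 7 3 8).
The inverse reverses every cycle; in canonical form, α⁻¹ = (1 4 5)(2 8 3 7).

(1 4 5)(2 8 3 7)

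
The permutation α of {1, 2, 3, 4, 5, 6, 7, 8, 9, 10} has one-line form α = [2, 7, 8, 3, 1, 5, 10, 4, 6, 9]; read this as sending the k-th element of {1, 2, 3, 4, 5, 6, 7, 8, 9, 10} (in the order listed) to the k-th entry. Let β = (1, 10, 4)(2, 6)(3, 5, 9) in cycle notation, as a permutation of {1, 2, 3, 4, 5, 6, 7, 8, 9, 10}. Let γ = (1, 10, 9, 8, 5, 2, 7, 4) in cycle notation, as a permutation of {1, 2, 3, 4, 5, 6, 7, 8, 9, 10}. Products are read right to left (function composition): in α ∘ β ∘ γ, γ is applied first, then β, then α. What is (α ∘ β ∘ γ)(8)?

6

Apply the permutations in order: γ(8) = 5, then β(5) = 9, then α(9) = 6. So (α ∘ β ∘ γ)(8) = 6.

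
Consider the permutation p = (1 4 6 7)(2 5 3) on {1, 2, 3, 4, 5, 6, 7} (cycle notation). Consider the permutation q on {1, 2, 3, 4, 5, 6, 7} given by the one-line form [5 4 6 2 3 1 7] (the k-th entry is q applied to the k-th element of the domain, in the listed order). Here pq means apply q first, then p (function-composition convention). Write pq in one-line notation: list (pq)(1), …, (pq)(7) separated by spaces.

For each element, apply q then p: 1 → 5 → 3; 2 → 4 → 6; 3 → 6 → 7; 4 → 2 → 5; 5 → 3 → 2; 6 → 1 → 4; 7 → 7 → 1.
Collecting the images, pq = [3 6 7 5 2 4 1].

3 6 7 5 2 4 1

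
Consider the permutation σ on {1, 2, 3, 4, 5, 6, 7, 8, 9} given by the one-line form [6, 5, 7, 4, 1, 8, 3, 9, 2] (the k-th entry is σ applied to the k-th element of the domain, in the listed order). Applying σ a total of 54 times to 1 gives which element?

1

Tracing 1 → 6 → … returns to 1 after 6 steps, so 1 lies in a 6-cycle (1, 6, 8, 9, 2, 5).
Powers repeat with period 6 on this cycle, and 54 mod 6 = 0, so σ^54(1) = σ^0(1).
So σ^54(1) = 1.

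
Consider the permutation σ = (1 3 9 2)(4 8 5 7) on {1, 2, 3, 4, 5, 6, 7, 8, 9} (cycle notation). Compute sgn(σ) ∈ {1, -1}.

1

The cycle lengths are 4, 4, 1.
A cycle is odd iff its length is even; σ has 2 even-length cycles, so sgn(σ) = (−1)^2 and σ is even.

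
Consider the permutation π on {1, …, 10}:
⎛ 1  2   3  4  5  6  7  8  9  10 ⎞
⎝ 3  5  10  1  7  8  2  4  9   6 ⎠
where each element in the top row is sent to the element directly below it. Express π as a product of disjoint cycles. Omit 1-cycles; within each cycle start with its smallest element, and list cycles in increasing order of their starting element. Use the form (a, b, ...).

(1, 3, 10, 6, 8, 4)(2, 5, 7)

From 1: 1 → 3 → 10 → 6 → 8 → 4 → 1, closing the cycle (1, 3, 10, 6, 8, 4).
Repeating from the next unused element and collecting all non-trivial cycles gives (1, 3, 10, 6, 8, 4)(2, 5, 7).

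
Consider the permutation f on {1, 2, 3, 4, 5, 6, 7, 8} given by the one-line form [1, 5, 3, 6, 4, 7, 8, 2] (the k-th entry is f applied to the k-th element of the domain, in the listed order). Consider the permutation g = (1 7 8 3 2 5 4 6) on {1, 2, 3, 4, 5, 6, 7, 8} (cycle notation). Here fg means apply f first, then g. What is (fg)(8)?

(fg)(8) = g(f(8)). f(8) = 2, then g(2) = 5. So (fg)(8) = 5.

5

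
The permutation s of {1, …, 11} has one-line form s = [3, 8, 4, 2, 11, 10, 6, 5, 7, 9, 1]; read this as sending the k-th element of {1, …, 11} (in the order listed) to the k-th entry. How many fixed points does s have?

No element satisfies s(x) = x, so there are 0 fixed points.

0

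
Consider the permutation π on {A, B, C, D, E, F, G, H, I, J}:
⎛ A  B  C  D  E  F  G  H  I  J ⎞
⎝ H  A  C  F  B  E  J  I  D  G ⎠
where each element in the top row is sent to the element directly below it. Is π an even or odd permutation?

odd

In disjoint-cycle form the cycle lengths are 7, 2, 1.
A cycle of length ℓ contributes ℓ−1 transpositions, so π is a product of 6 + 1 = 7 transpositions — odd.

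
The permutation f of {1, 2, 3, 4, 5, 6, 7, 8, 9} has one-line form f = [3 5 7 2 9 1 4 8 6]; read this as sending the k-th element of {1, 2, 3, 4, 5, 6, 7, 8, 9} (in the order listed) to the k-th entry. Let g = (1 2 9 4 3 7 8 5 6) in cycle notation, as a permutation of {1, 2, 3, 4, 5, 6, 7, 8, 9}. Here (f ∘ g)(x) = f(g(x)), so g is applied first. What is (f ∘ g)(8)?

9

(f ∘ g)(8) = f(g(8)). g(8) = 5, then f(5) = 9. So (f ∘ g)(8) = 9.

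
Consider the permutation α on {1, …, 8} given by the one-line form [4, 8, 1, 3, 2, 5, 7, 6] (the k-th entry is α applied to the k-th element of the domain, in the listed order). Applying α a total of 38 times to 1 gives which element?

Tracing 1 → 4 → … returns to 1 after 3 steps, so 1 lies in a 3-cycle (1 4 3).
Since the cycle has length 3, α^38 acts on it the same as α^2 (38 mod 3 = 2).
Advancing 2 steps from 1: 1 → 4 → 3.

3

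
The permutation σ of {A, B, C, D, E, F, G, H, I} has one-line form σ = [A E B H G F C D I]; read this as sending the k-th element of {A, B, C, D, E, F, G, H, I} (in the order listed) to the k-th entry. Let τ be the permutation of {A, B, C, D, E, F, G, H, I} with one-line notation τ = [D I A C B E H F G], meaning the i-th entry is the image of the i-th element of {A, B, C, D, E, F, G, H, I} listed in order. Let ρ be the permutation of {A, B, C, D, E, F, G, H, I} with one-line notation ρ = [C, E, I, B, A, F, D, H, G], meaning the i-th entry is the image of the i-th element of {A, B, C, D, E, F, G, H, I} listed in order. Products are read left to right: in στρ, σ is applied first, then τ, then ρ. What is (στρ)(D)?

(στρ)(D) = ρ(τ(σ(D))). σ(D) = H, then τ(H) = F, then ρ(F) = F, so the result is F.

F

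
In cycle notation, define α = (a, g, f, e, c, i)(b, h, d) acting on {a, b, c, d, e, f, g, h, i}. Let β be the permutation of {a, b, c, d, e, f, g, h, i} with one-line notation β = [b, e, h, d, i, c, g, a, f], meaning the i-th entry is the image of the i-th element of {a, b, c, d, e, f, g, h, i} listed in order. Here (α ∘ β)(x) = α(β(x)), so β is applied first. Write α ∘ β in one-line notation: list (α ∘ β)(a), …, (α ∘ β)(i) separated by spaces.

For each element, apply β then α: a → b → h; b → e → c; c → h → d; d → d → b; e → i → a; f → c → i; g → g → f; h → a → g; i → f → e.
Collecting the images, α ∘ β = [h c d b a i f g e].

h c d b a i f g e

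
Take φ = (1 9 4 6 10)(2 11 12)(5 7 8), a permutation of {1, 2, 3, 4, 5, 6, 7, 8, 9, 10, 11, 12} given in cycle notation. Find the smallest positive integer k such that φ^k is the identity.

15

The disjoint cycles have lengths 5, 3, 3, 1.
Since disjoint cycles commute, ord(φ) = lcm(5, 3, 3) = 15.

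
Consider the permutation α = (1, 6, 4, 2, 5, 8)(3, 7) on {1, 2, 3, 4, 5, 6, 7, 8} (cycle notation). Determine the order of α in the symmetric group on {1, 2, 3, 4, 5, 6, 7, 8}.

6

The disjoint cycles have lengths 6, 2.
Since disjoint cycles commute, ord(α) = lcm(6, 2) = 6.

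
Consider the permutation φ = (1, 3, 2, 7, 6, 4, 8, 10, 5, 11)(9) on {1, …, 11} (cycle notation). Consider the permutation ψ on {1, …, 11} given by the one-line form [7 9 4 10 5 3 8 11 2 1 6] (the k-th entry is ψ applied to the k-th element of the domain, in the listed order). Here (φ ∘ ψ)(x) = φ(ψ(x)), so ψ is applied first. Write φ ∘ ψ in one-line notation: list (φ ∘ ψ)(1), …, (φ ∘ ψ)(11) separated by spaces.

6 9 8 5 11 2 10 1 7 3 4

(φ ∘ ψ)(x) = φ(ψ(x)). Computing each image: φ(ψ(1)) = φ(7) = 6, φ(ψ(2)) = φ(9) = 9, φ(ψ(3)) = φ(4) = 8, φ(ψ(4)) = φ(10) = 5, φ(ψ(5)) = φ(5) = 11, φ(ψ(6)) = φ(3) = 2, φ(ψ(7)) = φ(8) = 10, φ(ψ(8)) = φ(11) = 1, φ(ψ(9)) = φ(2) = 7, φ(ψ(10)) = φ(1) = 3, φ(ψ(11)) = φ(6) = 4.
Hence φ ∘ ψ = [6 9 8 5 11 2 10 1 7 3 4].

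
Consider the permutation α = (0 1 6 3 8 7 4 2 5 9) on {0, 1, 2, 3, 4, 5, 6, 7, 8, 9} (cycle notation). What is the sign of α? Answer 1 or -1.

The cycle lengths are 10.
A cycle of length ℓ contributes ℓ−1 transpositions, so α is a product of 9 transpositions — odd.

-1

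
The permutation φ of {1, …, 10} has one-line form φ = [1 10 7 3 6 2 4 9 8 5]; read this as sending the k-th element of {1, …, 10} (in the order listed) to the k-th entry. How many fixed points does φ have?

1

The fixed points (elements with φ(x) = x) are {1}, so there is 1.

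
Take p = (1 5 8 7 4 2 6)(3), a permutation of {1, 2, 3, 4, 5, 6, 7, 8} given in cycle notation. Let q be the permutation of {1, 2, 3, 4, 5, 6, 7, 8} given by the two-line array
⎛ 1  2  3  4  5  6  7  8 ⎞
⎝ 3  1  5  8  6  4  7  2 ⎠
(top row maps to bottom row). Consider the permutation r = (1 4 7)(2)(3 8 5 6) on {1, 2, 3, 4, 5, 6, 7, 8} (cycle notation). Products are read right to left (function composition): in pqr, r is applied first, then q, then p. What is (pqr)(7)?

Apply the permutations in order: r(7) = 1, then q(1) = 3, then p(3) = 3. So (pqr)(7) = 3.

3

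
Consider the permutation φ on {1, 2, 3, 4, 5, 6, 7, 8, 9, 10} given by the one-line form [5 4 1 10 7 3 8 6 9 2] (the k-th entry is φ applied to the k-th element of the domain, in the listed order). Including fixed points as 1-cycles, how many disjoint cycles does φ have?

The cycle decomposition is (1 5 7 8 6 3)(2 4 10)(9), which has 3 cycles (counting 1-cycles).

3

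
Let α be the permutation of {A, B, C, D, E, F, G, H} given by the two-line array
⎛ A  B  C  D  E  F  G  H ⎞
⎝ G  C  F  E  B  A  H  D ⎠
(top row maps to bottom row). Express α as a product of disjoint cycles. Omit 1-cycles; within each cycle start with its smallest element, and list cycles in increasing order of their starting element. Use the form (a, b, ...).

Start at A and follow images: A → G → H → D → E → B → C → F → A, giving the cycle (A, G, H, D, E, B, C, F).
Repeating from the next unused element and collecting all non-trivial cycles gives (A, G, H, D, E, B, C, F).

(A, G, H, D, E, B, C, F)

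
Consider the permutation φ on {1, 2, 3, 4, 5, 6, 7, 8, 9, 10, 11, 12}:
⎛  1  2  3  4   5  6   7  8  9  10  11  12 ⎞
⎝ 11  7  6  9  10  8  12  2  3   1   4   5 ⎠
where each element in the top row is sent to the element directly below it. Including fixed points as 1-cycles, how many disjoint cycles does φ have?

The cycle decomposition is (1 11 4 9 3 6 8 2 7 12 5 10), which has 1 cycle (counting 1-cycles).

1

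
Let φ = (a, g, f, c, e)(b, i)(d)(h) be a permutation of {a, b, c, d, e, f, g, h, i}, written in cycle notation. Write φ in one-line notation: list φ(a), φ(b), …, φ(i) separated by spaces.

g i e d a c f h b

Each element maps to the next entry in its cycle (wrapping to the front): a→g, b→i, c→e, d→d, e→a, f→c, g→f, h→h, i→b.
Listing these in domain order gives g i e d a c f h b.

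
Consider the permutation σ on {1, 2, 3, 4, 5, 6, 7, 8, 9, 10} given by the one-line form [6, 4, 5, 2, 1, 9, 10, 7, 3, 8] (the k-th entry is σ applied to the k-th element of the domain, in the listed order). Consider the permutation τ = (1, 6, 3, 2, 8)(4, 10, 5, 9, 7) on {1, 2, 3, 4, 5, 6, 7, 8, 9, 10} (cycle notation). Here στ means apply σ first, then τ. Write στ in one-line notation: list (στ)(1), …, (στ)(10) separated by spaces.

3 10 9 8 6 7 5 4 2 1

(στ)(x) = τ(σ(x)). Computing each image: τ(σ(1)) = τ(6) = 3, τ(σ(2)) = τ(4) = 10, τ(σ(3)) = τ(5) = 9, τ(σ(4)) = τ(2) = 8, τ(σ(5)) = τ(1) = 6, τ(σ(6)) = τ(9) = 7, τ(σ(7)) = τ(10) = 5, τ(σ(8)) = τ(7) = 4, τ(σ(9)) = τ(3) = 2, τ(σ(10)) = τ(8) = 1.
Hence στ = [3 10 9 8 6 7 5 4 2 1].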